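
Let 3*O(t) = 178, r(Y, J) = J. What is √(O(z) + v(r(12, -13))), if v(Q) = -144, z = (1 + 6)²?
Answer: I*√762/3 ≈ 9.2014*I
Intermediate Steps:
z = 49 (z = 7² = 49)
O(t) = 178/3 (O(t) = (⅓)*178 = 178/3)
√(O(z) + v(r(12, -13))) = √(178/3 - 144) = √(-254/3) = I*√762/3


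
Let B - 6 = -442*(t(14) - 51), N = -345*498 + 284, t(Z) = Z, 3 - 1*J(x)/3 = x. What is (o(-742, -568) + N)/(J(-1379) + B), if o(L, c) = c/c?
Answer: -171525/20506 ≈ -8.3646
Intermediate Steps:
o(L, c) = 1
J(x) = 9 - 3*x
N = -171526 (N = -171810 + 284 = -171526)
B = 16360 (B = 6 - 442*(14 - 51) = 6 - 442*(-37) = 6 + 16354 = 16360)
(o(-742, -568) + N)/(J(-1379) + B) = (1 - 171526)/((9 - 3*(-1379)) + 16360) = -171525/((9 + 4137) + 16360) = -171525/(4146 + 16360) = -171525/20506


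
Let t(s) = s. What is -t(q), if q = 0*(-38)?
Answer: 0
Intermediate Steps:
q = 0
-t(q) = -1*0 = 0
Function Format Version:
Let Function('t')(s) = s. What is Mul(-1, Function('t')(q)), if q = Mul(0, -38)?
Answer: 0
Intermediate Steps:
q = 0
Mul(-1, Function('t')(q)) = Mul(-1, 0) = 0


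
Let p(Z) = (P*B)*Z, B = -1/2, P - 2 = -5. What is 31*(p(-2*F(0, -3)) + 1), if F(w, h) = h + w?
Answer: 310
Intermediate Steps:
P = -3 (P = 2 - 5 = -3)
B = -1/2 (B = -1*1/2 = -1/2 ≈ -0.50000)
p(Z) = 3*Z/2 (p(Z) = (-3*(-1/2))*Z = 3*Z/2)
31*(p(-2*F(0, -3)) + 1) = 31*(3*(-2*(-3 + 0))/2 + 1) = 31*(3*(-2*(-3))/2 + 1) = 31*((3/2)*6 + 1) = 31*(9 + 1) = 31*10 = 310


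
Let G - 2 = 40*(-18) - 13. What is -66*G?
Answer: 48246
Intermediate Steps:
G = -731 (G = 2 + (40*(-18) - 13) = 2 + (-720 - 13) = 2 - 733 = -731)
-66*G = -66*(-731) = 48246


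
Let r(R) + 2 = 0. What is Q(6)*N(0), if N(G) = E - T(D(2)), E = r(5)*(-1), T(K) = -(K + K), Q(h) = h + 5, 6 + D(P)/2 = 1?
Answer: -198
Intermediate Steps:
r(R) = -2 (r(R) = -2 + 0 = -2)
D(P) = -10 (D(P) = -12 + 2*1 = -12 + 2 = -10)
Q(h) = 5 + h
T(K) = -2*K
E = 2 (E = -2*(-1) = 2)
N(G) = -18 (N(G) = 2 - (-2)*(-10) = 2 - 1*20 = 2 - 20 = -18)
Q(6)*N(0) = (5 + 6)*(-18) = 11*(-18) = -198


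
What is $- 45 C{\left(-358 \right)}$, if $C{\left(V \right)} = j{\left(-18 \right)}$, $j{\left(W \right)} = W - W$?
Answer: $0$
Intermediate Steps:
$j{\left(W \right)} = 0$
$C{\left(V \right)} = 0$
$- 45 C{\left(-358 \right)} = \left(-45\right) 0 = 0$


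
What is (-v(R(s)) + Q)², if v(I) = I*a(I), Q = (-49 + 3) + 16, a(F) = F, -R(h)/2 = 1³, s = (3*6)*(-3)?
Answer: 1156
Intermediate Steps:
s = -54 (s = 18*(-3) = -54)
R(h) = -2 (R(h) = -2*1³ = -2*1 = -2)
Q = -30 (Q = -46 + 16 = -30)
v(I) = I² (v(I) = I*I = I²)
(-v(R(s)) + Q)² = (-1*(-2)² - 30)² = (-1*4 - 30)² = (-4 - 30)² = (-34)² = 1156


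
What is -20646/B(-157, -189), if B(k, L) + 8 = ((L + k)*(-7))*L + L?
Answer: 20646/457955 ≈ 0.045083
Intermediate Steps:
B(k, L) = -8 + L + L*(-7*L - 7*k) (B(k, L) = -8 + (((L + k)*(-7))*L + L) = -8 + ((-7*L - 7*k)*L + L) = -8 + (L*(-7*L - 7*k) + L) = -8 + (L + L*(-7*L - 7*k)) = -8 + L + L*(-7*L - 7*k))
-20646/B(-157, -189) = -20646/(-8 - 189 - 7*(-189)² - 7*(-189)*(-157)) = -20646/(-8 - 189 - 7*35721 - 207711) = -20646/(-8 - 189 - 250047 - 207711) = -20646/(-457955) = -20646*(-1/457955) = 20646/457955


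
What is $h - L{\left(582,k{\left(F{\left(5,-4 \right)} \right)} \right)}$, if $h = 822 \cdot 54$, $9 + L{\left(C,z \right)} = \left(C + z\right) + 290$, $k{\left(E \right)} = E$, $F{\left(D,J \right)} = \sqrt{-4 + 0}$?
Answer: $43525 - 2 i \approx 43525.0 - 2.0 i$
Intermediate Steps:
$F{\left(D,J \right)} = 2 i$ ($F{\left(D,J \right)} = \sqrt{-4} = 2 i$)
$L{\left(C,z \right)} = 281 + C + z$ ($L{\left(C,z \right)} = -9 + \left(\left(C + z\right) + 290\right) = -9 + \left(290 + C + z\right) = 281 + C + z$)
$h = 44388$
$h - L{\left(582,k{\left(F{\left(5,-4 \right)} \right)} \right)} = 44388 - \left(281 + 582 + 2 i\right) = 44388 - \left(863 + 2 i\right) = 43525 - 2 i$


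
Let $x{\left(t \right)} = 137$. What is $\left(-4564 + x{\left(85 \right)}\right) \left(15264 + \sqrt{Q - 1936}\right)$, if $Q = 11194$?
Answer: $-67573728 - 4427 \sqrt{9258} \approx -6.8 \cdot 10^{7}$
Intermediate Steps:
$\left(-4564 + x{\left(85 \right)}\right) \left(15264 + \sqrt{Q - 1936}\right) = \left(-4564 + 137\right) \left(15264 + \sqrt{11194 - 1936}\right) = - 4427 \left(15264 + \sqrt{9258}\right) = -67573728 - 4427 \sqrt{9258}$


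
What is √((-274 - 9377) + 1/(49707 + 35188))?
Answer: 2*I*√17389077741845/84895 ≈ 98.24*I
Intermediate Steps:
√((-274 - 9377) + 1/(49707 + 35188)) = √(-9651 + 1/84895) = √(-819321644/84895) = 2*I*√17389077741845/84895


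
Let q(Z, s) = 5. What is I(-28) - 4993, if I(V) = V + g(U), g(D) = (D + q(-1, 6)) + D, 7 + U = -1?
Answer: -5032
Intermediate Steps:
U = -8 (U = -7 - 1 = -8)
g(D) = 5 + 2*D (g(D) = (D + 5) + D = (5 + D) + D = 5 + 2*D)
I(V) = -11 + V (I(V) = V + (5 + 2*(-8)) = V + (5 - 16) = V - 11 = -11 + V)
I(-28) - 4993 = (-11 - 28) - 4993 = -39 - 4993 = -5032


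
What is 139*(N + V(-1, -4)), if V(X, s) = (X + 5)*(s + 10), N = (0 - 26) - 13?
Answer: -2085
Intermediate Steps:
N = -39 (N = -26 - 13 = -39)
V(X, s) = (5 + X)*(10 + s)
139*(N + V(-1, -4)) = 139*(-39 + (50 + 5*(-4) + 10*(-1) - 1*(-4))) = 139*(-39 + (50 - 20 - 10 + 4)) = 139*(-39 + 24) = 139*(-15) = -2085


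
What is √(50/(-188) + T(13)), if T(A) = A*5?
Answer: √571990/94 ≈ 8.0457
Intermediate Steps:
T(A) = 5*A
√(50/(-188) + T(13)) = √(50/(-188) + 5*13) = √(50*(-1/188) + 65) = √(-25/94 + 65) = √(6085/94) = √571990/94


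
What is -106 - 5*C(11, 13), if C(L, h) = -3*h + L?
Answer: 34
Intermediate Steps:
C(L, h) = L - 3*h
-106 - 5*C(11, 13) = -106 - 5*(11 - 3*13) = -106 - 5*(11 - 39) = -106 - 5*(-28) = -106 + 140 = 34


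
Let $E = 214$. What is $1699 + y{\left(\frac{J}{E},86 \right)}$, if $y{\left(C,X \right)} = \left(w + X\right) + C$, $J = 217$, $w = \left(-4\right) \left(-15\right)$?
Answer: $\frac{395047}{214} \approx 1846.0$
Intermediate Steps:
$w = 60$
$y{\left(C,X \right)} = 60 + C + X$ ($y{\left(C,X \right)} = \left(60 + X\right) + C = 60 + C + X$)
$1699 + y{\left(\frac{J}{E},86 \right)} = 1699 + \left(60 + \frac{217}{214} + 86\right) = 1699 + \frac{31461}{214} = \frac{395047}{214}$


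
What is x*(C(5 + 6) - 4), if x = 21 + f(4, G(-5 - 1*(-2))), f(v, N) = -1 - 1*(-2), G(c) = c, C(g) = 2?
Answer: -44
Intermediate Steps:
f(v, N) = 1 (f(v, N) = -1 + 2 = 1)
x = 22 (x = 21 + 1 = 22)
x*(C(5 + 6) - 4) = 22*(2 - 4) = 22*(-2) = -44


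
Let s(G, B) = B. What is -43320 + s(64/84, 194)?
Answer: -43126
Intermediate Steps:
-43320 + s(64/84, 194) = -43320 + 194 = -43126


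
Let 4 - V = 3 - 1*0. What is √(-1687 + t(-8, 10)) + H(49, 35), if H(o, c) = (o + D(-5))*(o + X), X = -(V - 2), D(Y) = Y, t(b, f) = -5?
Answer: 2200 + 6*I*√47 ≈ 2200.0 + 41.134*I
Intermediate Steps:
V = 1 (V = 4 - (3 - 1*0) = 4 - (3 + 0) = 4 - 1*3 = 4 - 3 = 1)
X = 1 (X = -(1 - 2) = -1*(-1) = 1)
H(o, c) = (1 + o)*(-5 + o) (H(o, c) = (o - 5)*(o + 1) = (-5 + o)*(1 + o) = (1 + o)*(-5 + o))
√(-1687 + t(-8, 10)) + H(49, 35) = √(-1687 - 5) + (-5 + 49² - 4*49) = √(-1692) + (-5 + 2401 - 196) = 6*I*√47 + 2200 = 2200 + 6*I*√47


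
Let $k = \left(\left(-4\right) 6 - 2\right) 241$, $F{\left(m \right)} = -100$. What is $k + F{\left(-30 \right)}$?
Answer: $-6366$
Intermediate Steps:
$k = -6266$ ($k = \left(-24 - 2\right) 241 = \left(-26\right) 241 = -6266$)
$k + F{\left(-30 \right)} = -6266 - 100 = -6366$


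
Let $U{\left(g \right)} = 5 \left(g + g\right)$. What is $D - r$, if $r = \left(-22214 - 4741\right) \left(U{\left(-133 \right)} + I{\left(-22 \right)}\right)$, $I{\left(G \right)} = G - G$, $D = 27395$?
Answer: $-35822755$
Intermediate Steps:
$I{\left(G \right)} = 0$
$U{\left(g \right)} = 10 g$ ($U{\left(g \right)} = 5 \cdot 2 g = 10 g$)
$r = 35850150$ ($r = \left(-22214 - 4741\right) \left(10 \left(-133\right) + 0\right) = - 26955 \left(-1330 + 0\right) = \left(-26955\right) \left(-1330\right) = 35850150$)
$D - r = 27395 - 35850150 = -35822755$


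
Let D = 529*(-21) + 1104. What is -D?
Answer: 10005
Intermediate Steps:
D = -10005 (D = -11109 + 1104 = -10005)
-D = -1*(-10005) = 10005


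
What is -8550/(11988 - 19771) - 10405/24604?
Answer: 129382085/191492932 ≈ 0.67565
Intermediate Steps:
-8550/(11988 - 19771) - 10405/24604 = -8550/(-7783) - 10405*1/24604 = -8550*(-1/7783) - 10405/24604 = 8550/7783 - 10405/24604 = 129382085/191492932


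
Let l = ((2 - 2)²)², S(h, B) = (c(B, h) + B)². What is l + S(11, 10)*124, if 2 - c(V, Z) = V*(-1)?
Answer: 60016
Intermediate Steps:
c(V, Z) = 2 + V (c(V, Z) = 2 - V*(-1) = 2 - (-1)*V = 2 + V)
S(h, B) = (2 + 2*B)² (S(h, B) = ((2 + B) + B)² = (2 + 2*B)²)
l = 0 (l = (0²)² = 0² = 0)
l + S(11, 10)*124 = 0 + (4*(1 + 10)²)*124 = 0 + (4*11²)*124 = 0 + (4*121)*124 = 0 + 484*124 = 0 + 60016 = 60016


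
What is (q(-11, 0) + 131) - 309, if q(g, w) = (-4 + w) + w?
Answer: -182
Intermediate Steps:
q(g, w) = -4 + 2*w
(q(-11, 0) + 131) - 309 = ((-4 + 2*0) + 131) - 309 = ((-4 + 0) + 131) - 309 = (-4 + 131) - 309 = 127 - 309 = -182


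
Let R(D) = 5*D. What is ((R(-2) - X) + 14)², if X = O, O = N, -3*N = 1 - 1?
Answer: 16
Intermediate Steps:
N = 0 (N = -(1 - 1)/3 = -⅓*0 = 0)
O = 0
X = 0
((R(-2) - X) + 14)² = ((5*(-2) - 1*0) + 14)² = ((-10 + 0) + 14)² = (-10 + 14)² = 4² = 16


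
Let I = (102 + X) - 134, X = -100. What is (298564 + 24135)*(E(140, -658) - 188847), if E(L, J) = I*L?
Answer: -66904215573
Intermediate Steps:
I = -132 (I = (102 - 100) - 134 = 2 - 134 = -132)
E(L, J) = -132*L
(298564 + 24135)*(E(140, -658) - 188847) = (298564 + 24135)*(-132*140 - 188847) = 322699*(-18480 - 188847) = 322699*(-207327) = -66904215573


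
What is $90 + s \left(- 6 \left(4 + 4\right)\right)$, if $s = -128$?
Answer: $6234$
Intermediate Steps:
$90 + s \left(- 6 \left(4 + 4\right)\right) = 90 - 128 \left(- 6 \left(4 + 4\right)\right) = 90 - 128 \left(\left(-6\right) 8\right) = 90 - -6144 = 90 + 6144 = 6234$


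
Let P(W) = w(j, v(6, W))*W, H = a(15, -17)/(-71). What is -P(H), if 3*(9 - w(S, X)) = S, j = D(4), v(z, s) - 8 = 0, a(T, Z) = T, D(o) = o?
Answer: 115/71 ≈ 1.6197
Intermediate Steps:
v(z, s) = 8 (v(z, s) = 8 + 0 = 8)
H = -15/71 (H = 15/(-71) = 15*(-1/71) = -15/71 ≈ -0.21127)
j = 4
w(S, X) = 9 - S/3
P(W) = 23*W/3 (P(W) = (9 - 1/3*4)*W = (9 - 4/3)*W = 23*W/3)
-P(H) = -23*(-15)/(3*71) = -1*(-115/71) = 115/71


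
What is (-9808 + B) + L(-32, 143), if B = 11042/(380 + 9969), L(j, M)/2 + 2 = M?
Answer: -98573532/10349 ≈ -9524.9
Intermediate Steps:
L(j, M) = -4 + 2*M
B = 11042/10349 ≈ 1.0670
(-9808 + B) + L(-32, 143) = (-9808 + 11042/10349) + (-4 + 2*143) = -101491950/10349 + (-4 + 286) = -101491950/10349 + 282 = -98573532/10349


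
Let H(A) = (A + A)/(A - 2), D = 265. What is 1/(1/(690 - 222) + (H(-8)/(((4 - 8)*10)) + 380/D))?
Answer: 620100/865721 ≈ 0.71628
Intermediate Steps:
H(A) = 2*A/(-2 + A) (H(A) = (2*A)/(-2 + A) = 2*A/(-2 + A))
1/(1/(690 - 222) + (H(-8)/(((4 - 8)*10)) + 380/D)) = 1/(1/(690 - 222) + ((2*(-8)/(-2 - 8))/(((4 - 8)*10)) + 380/265)) = 1/(1/468 + ((2*(-8)/(-10))/((-4*10)) + 380*(1/265))) = 1/(1/468 + ((2*(-8)*(-⅒))/(-40) + 76/53)) = 1/(1/468 + ((8/5)*(-1/40) + 76/53)) = 1/(1/468 + (-1/25 + 76/53)) = 1/(1/468 + 1847/1325) = 1/(865721/620100) = 620100/865721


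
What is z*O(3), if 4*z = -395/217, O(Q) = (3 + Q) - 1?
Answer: -1975/868 ≈ -2.2753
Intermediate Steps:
O(Q) = 2 + Q
z = -395/868 (z = (-395/217)/4 = (-395*1/217)/4 = (¼)*(-395/217) = -395/868 ≈ -0.45507)
z*O(3) = -395*(2 + 3)/868 = -395/868*5 = -1975/868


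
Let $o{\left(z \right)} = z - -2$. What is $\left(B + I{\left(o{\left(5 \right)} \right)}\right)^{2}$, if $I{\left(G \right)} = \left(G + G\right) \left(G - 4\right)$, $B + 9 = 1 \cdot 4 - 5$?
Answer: $1024$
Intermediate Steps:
$o{\left(z \right)} = 2 + z$ ($o{\left(z \right)} = z + 2 = 2 + z$)
$B = -10$ ($B = -9 + \left(1 \cdot 4 - 5\right) = -9 + \left(4 - 5\right) = -9 - 1 = -10$)
$I{\left(G \right)} = 2 G \left(-4 + G\right)$
$\left(B + I{\left(o{\left(5 \right)} \right)}\right)^{2} = \left(-10 + 2 \left(2 + 5\right) \left(-4 + \left(2 + 5\right)\right)\right)^{2} = \left(-10 + 2 \cdot 7 \left(-4 + 7\right)\right)^{2} = \left(-10 + 2 \cdot 7 \cdot 3\right)^{2} = \left(-10 + 42\right)^{2} = 32^{2} = 1024$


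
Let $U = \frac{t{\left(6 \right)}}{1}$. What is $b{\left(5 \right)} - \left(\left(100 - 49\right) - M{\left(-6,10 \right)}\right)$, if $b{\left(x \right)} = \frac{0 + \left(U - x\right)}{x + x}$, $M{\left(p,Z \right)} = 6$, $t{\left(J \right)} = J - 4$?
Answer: $- \frac{453}{10} \approx -45.3$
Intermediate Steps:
$t{\left(J \right)} = -4 + J$
$U = 2$ ($U = \frac{-4 + 6}{1} = 2 \cdot 1 = 2$)
$b{\left(x \right)} = \frac{2 - x}{2 x}$ ($b{\left(x \right)} = \frac{0 - \left(-2 + x\right)}{x + x} = \frac{2 - x}{2 x}$)
$b{\left(5 \right)} - \left(\left(100 - 49\right) - M{\left(-6,10 \right)}\right) = \frac{2 - 5}{2 \cdot 5} - \left(\left(100 - 49\right) - 6\right) = \frac{1}{2} \cdot \frac{1}{5} \left(2 - 5\right) - \left(\left(100 - 49\right) - 6\right) = \frac{1}{2} \cdot \frac{1}{5} \left(-3\right) - \left(51 - 6\right) = - \frac{3}{10} - 45 = - \frac{453}{10}$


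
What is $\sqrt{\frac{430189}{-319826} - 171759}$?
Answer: $\frac{i \sqrt{17569137303562598}}{319826} \approx 414.44 i$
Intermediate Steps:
$\sqrt{\frac{430189}{-319826} - 171759} = \sqrt{430189 \left(- \frac{1}{319826}\right) - 171759} = \sqrt{- \frac{430189}{319826} - 171759} = \sqrt{- \frac{54933424123}{319826}} = \frac{i \sqrt{17569137303562598}}{319826}$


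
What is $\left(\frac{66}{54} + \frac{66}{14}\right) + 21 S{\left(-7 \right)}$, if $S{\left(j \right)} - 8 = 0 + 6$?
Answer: $\frac{18896}{63} \approx 299.94$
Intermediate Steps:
$S{\left(j \right)} = 14$ ($S{\left(j \right)} = 8 + \left(0 + 6\right) = 8 + 6 = 14$)
$\left(\frac{66}{54} + \frac{66}{14}\right) + 21 S{\left(-7 \right)} = \left(\frac{66}{54} + \frac{66}{14}\right) + 21 \cdot 14 = \left(66 \cdot \frac{1}{54} + 66 \cdot \frac{1}{14}\right) + 294 = \left(\frac{11}{9} + \frac{33}{7}\right) + 294 = \frac{374}{63} + 294 = \frac{18896}{63}$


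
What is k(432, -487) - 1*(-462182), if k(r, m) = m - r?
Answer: 461263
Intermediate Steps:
k(432, -487) - 1*(-462182) = (-487 - 1*432) - 1*(-462182) = (-487 - 432) + 462182 = -919 + 462182 = 461263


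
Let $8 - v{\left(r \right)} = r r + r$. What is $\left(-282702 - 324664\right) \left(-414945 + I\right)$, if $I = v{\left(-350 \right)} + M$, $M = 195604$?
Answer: $207405163778$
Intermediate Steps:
$v{\left(r \right)} = 8 - r - r^{2}$ ($v{\left(r \right)} = 8 - \left(r r + r\right) = 8 - \left(r^{2} + r\right) = 8 - \left(r + r^{2}\right) = 8 - r - r^{2}$)
$I = 73462$ ($I = \left(8 - -350 - \left(-350\right)^{2}\right) + 195604 = \left(8 + 350 - 122500\right) + 195604 = -122142 + 195604 = 73462$)
$\left(-282702 - 324664\right) \left(-414945 + I\right) = \left(-282702 - 324664\right) \left(-414945 + 73462\right) = \left(-607366\right) \left(-341483\right) = 207405163778$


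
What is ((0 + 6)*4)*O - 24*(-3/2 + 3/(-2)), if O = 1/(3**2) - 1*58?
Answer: -3952/3 ≈ -1317.3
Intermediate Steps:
O = -521/9 (O = 1/9 - 58 = -521/9 ≈ -57.889)
((0 + 6)*4)*O - 24*(-3/2 + 3/(-2)) = ((0 + 6)*4)*(-521/9) - 24*(-3/2 + 3/(-2)) = (6*4)*(-521/9) - 24*(-3*1/2 + 3*(-1/2)) = 24*(-521/9) - 24*(-3/2 - 3/2) = -4168/3 - 24*(-3) = -4168/3 + 72 = -3952/3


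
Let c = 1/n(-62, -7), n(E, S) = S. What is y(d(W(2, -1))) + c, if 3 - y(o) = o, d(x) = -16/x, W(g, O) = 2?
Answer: 76/7 ≈ 10.857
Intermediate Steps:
y(o) = 3 - o
c = -1/7 (c = 1/(-7) = -1/7 ≈ -0.14286)
y(d(W(2, -1))) + c = (3 - (-16)/2) - 1/7 = (3 - 1*(-8)) - 1/7 = (3 + 8) - 1/7 = 11 - 1/7 = 76/7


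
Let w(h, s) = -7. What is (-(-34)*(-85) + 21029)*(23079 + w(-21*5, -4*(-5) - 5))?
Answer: 418503008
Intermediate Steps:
(-(-34)*(-85) + 21029)*(23079 + w(-21*5, -4*(-5) - 5)) = (-(-34)*(-85) + 21029)*(23079 - 7) = (-2*1445 + 21029)*23072 = (-2890 + 21029)*23072 = 18139*23072 = 418503008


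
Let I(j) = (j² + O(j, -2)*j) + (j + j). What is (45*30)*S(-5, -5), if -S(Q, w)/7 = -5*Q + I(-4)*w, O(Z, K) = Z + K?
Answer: 1275750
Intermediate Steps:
O(Z, K) = K + Z
I(j) = j² + 2*j + j*(-2 + j) (I(j) = (j² + (-2 + j)*j) + (j + j) = (j² + j*(-2 + j)) + 2*j = j² + 2*j + j*(-2 + j))
S(Q, w) = -224*w + 35*Q (S(Q, w) = -7*(-5*Q + (2*(-4)²)*w) = -7*(-5*Q + (2*16)*w) = -7*(-5*Q + 32*w) = -224*w + 35*Q)
(45*30)*S(-5, -5) = (45*30)*(-224*(-5) + 35*(-5)) = 1350*(1120 - 175) = 1350*945 = 1275750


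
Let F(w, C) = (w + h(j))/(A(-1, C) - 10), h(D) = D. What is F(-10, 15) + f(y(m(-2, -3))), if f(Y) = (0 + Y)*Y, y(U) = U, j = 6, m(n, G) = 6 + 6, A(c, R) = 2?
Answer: 289/2 ≈ 144.50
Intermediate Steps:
m(n, G) = 12
f(Y) = Y**2 (f(Y) = Y*Y = Y**2)
F(w, C) = -3/4 - w/8 (F(w, C) = (w + 6)/(2 - 10) = (6 + w)/(-8) = (6 + w)*(-1/8) = -3/4 - w/8)
F(-10, 15) + f(y(m(-2, -3))) = (-3/4 - 1/8*(-10)) + 12**2 = (-3/4 + 5/4) + 144 = 1/2 + 144 = 289/2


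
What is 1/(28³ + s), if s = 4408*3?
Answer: 1/35176 ≈ 2.8428e-5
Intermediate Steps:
s = 13224
1/(28³ + s) = 1/(28³ + 13224) = 1/(21952 + 13224) = 1/35176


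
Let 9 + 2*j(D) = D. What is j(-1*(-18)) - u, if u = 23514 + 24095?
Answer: -95209/2 ≈ -47605.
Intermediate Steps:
j(D) = -9/2 + D/2
u = 47609
j(-1*(-18)) - u = (-9/2 + (-1*(-18))/2) - 1*47609 = (-9/2 + (1/2)*18) - 47609 = (-9/2 + 9) - 47609 = 9/2 - 47609 = -95209/2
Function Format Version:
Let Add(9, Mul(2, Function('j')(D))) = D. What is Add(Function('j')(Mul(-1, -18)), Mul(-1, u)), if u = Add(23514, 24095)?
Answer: Rational(-95209, 2) ≈ -47605.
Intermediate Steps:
Function('j')(D) = Add(Rational(-9, 2), Mul(Rational(1, 2), D))
u = 47609
Add(Function('j')(Mul(-1, -18)), Mul(-1, u)) = Add(Add(Rational(-9, 2), Mul(Rational(1, 2), Mul(-1, -18))), Mul(-1, 47609)) = Add(Add(Rational(-9, 2), Mul(Rational(1, 2), 18)), -47609) = Add(Add(Rational(-9, 2), 9), -47609) = Add(Rational(9, 2), -47609) = Rational(-95209, 2)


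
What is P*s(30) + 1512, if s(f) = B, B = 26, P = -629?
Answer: -14842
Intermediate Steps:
s(f) = 26
P*s(30) + 1512 = -629*26 + 1512 = -16354 + 1512 = -14842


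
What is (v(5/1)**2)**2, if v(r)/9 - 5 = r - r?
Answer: 4100625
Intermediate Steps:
v(r) = 45 (v(r) = 45 + 9*(r - r) = 45 + 9*0 = 45 + 0 = 45)
(v(5/1)**2)**2 = (45**2)**2 = 2025**2 = 4100625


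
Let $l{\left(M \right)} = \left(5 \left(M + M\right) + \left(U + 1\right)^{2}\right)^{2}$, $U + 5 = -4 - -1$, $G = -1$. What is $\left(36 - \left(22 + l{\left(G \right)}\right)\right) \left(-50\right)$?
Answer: $75350$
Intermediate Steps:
$U = -8$ ($U = -5 - 3 = -8$)
$l{\left(M \right)} = \left(49 + 10 M\right)^{2}$ ($l{\left(M \right)} = \left(5 \left(M + M\right) + \left(-8 + 1\right)^{2}\right)^{2} = \left(5 \cdot 2 M + \left(-7\right)^{2}\right)^{2} = \left(10 M + 49\right)^{2} = \left(49 + 10 M\right)^{2}$)
$\left(36 - \left(22 + l{\left(G \right)}\right)\right) \left(-50\right) = \left(36 - \left(22 + \left(49 + 10 \left(-1\right)\right)^{2}\right)\right) \left(-50\right) = \left(36 - \left(22 + \left(49 - 10\right)^{2}\right)\right) \left(-50\right) = \left(36 - 1543\right) \left(-50\right) = \left(-1507\right) \left(-50\right) = 75350$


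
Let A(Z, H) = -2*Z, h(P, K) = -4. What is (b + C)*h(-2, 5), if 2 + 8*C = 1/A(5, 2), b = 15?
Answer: -1179/20 ≈ -58.950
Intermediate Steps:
C = -21/80 (C = -1/4 + 1/(8*((-2*5))) = -1/4 + (1/8)/(-10) = -1/4 + (1/8)*(-1/10) = -1/4 - 1/80 = -21/80 ≈ -0.26250)
(b + C)*h(-2, 5) = (15 - 21/80)*(-4) = (1179/80)*(-4) = -1179/20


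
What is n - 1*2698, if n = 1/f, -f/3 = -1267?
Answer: -10255097/3801 ≈ -2698.0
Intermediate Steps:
f = 3801 (f = -3*(-1267) = 3801)
n = 1/3801 ≈ 0.00026309
n - 1*2698 = 1/3801 - 1*2698 = 1/3801 - 2698 = -10255097/3801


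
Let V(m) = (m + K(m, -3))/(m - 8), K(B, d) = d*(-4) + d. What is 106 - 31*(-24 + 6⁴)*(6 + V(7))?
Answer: 394426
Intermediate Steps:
K(B, d) = -3*d (K(B, d) = -4*d + d = -3*d)
V(m) = (9 + m)/(-8 + m) (V(m) = (m - 3*(-3))/(m - 8) = (m + 9)/(-8 + m) = (9 + m)/(-8 + m))
106 - 31*(-24 + 6⁴)*(6 + V(7)) = 106 - 31*(-24 + 6⁴)*(6 + (9 + 7)/(-8 + 7)) = 106 - 31*(-24 + 1296)*(6 + 16/(-1)) = 106 - 39432*(6 - 1*16) = 106 - 39432*(6 - 16) = 106 - 39432*(-10) = 106 - 31*(-12720) = 106 + 394320 = 394426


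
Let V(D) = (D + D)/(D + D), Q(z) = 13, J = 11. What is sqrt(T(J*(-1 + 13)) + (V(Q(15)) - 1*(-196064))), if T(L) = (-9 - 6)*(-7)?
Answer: sqrt(196170) ≈ 442.91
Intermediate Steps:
V(D) = 1 (V(D) = (2*D)/((2*D)) = (2*D)*(1/(2*D)) = 1)
T(L) = 105 (T(L) = -15*(-7) = 105)
sqrt(T(J*(-1 + 13)) + (V(Q(15)) - 1*(-196064))) = sqrt(105 + (1 - 1*(-196064))) = sqrt(105 + (1 + 196064)) = sqrt(105 + 196065) = sqrt(196170)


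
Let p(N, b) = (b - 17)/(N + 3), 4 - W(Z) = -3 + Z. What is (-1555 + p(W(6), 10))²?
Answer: 38775529/16 ≈ 2.4235e+6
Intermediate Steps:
W(Z) = 7 - Z (W(Z) = 4 - (-3 + Z) = 4 + (3 - Z) = 7 - Z)
p(N, b) = (-17 + b)/(3 + N)
(-1555 + p(W(6), 10))² = (-1555 + (-17 + 10)/(3 + (7 - 1*6)))² = (-1555 - 7/(3 + (7 - 6)))² = (-1555 - 7/(3 + 1))² = (-1555 - 7/4)² = (-6227/4)² = 38775529/16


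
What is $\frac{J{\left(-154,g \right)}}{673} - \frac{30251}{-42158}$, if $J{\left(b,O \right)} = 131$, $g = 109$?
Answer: $\frac{25881621}{28372334} \approx 0.91221$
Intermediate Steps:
$\frac{J{\left(-154,g \right)}}{673} - \frac{30251}{-42158} = \frac{131}{673} - \frac{30251}{-42158} = 131 \cdot \frac{1}{673} - - \frac{30251}{42158} = \frac{131}{673} + \frac{30251}{42158} = \frac{25881621}{28372334}$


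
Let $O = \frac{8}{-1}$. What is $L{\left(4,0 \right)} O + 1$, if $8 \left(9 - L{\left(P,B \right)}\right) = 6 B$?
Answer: $-71$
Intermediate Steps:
$O = -8$ ($O = 8 \left(-1\right) = -8$)
$L{\left(P,B \right)} = 9 - \frac{3 B}{4}$ ($L{\left(P,B \right)} = 9 - \frac{6 B}{8} = 9 - \frac{3 B}{4}$)
$L{\left(4,0 \right)} O + 1 = \left(9 - 0\right) \left(-8\right) + 1 = \left(9 + 0\right) \left(-8\right) + 1 = 9 \left(-8\right) + 1 = -72 + 1 = -71$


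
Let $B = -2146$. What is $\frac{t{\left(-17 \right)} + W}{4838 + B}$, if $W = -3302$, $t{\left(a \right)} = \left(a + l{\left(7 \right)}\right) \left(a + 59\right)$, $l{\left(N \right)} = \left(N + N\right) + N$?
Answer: $- \frac{1567}{1346} \approx -1.1642$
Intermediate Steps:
$l{\left(N \right)} = 3 N$ ($l{\left(N \right)} = 2 N + N = 3 N$)
$t{\left(a \right)} = \left(21 + a\right) \left(59 + a\right)$ ($t{\left(a \right)} = \left(a + 3 \cdot 7\right) \left(a + 59\right) = \left(a + 21\right) \left(59 + a\right) = \left(21 + a\right) \left(59 + a\right)$)
$\frac{t{\left(-17 \right)} + W}{4838 + B} = \frac{\left(1239 + \left(-17\right)^{2} + 80 \left(-17\right)\right) - 3302}{4838 - 2146} = \frac{\left(1239 + 289 - 1360\right) - 3302}{2692} = \left(168 - 3302\right) \frac{1}{2692} = \left(-3134\right) \frac{1}{2692} = - \frac{1567}{1346}$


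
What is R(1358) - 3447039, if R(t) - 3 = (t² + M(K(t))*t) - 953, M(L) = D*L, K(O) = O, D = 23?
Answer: 40811947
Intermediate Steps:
M(L) = 23*L
R(t) = -950 + 24*t² (R(t) = 3 + ((t² + (23*t)*t) - 953) = 3 + ((t² + 23*t²) - 953) = 3 + (24*t² - 953) = 3 + (-953 + 24*t²) = -950 + 24*t²)
R(1358) - 3447039 = (-950 + 24*1358²) - 3447039 = (-950 + 24*1844164) - 3447039 = (-950 + 44259936) - 3447039 = 44258986 - 3447039 = 40811947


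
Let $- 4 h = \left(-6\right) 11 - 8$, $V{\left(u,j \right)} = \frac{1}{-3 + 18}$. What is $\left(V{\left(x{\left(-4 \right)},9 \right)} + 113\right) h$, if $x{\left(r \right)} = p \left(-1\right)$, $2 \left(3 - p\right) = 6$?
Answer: $\frac{31376}{15} \approx 2091.7$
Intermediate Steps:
$p = 0$ ($p = 3 - 3 = 0$)
$x{\left(r \right)} = 0$ ($x{\left(r \right)} = 0 \left(-1\right) = 0$)
$V{\left(u,j \right)} = \frac{1}{15}$
$h = \frac{37}{2}$ ($h = - \frac{\left(-6\right) 11 - 8}{4} = - \frac{-66 - 8}{4} = \left(- \frac{1}{4}\right) \left(-74\right) = \frac{37}{2} \approx 18.5$)
$\left(V{\left(x{\left(-4 \right)},9 \right)} + 113\right) h = \left(\frac{1}{15} + 113\right) \frac{37}{2} = \frac{1696}{15} \cdot \frac{37}{2} = \frac{31376}{15}$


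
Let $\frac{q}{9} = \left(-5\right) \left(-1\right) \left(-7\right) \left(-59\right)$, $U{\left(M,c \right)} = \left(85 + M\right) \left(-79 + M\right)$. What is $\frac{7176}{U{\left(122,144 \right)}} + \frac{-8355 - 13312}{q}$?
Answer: $- \frac{287401}{799155} \approx -0.35963$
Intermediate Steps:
$U{\left(M,c \right)} = \left(-79 + M\right) \left(85 + M\right)$
$q = 18585$ ($q = 9 \left(-5\right) \left(-1\right) \left(-7\right) \left(-59\right) = 9 \cdot 5 \left(-7\right) \left(-59\right) = 9 \left(\left(-35\right) \left(-59\right)\right) = 9 \cdot 2065 = 18585$)
$\frac{7176}{U{\left(122,144 \right)}} + \frac{-8355 - 13312}{q} = \frac{7176}{-6715 + 122^{2} + 6 \cdot 122} + \frac{-8355 - 13312}{18585} = \frac{7176}{-6715 + 14884 + 732} + \left(-8355 - 13312\right) \frac{1}{18585} = \frac{7176}{8901} - \frac{21667}{18585} = 7176 \cdot \frac{1}{8901} - \frac{21667}{18585} = \frac{104}{129} - \frac{21667}{18585} = - \frac{287401}{799155}$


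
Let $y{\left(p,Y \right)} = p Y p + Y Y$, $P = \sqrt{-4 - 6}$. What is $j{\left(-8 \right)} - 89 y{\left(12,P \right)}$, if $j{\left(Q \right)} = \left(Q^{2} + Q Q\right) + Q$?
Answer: $1010 - 12816 i \sqrt{10} \approx 1010.0 - 40528.0 i$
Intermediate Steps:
$P = i \sqrt{10}$ ($P = \sqrt{-10} = i \sqrt{10} \approx 3.1623 i$)
$y{\left(p,Y \right)} = Y^{2} + Y p^{2}$ ($y{\left(p,Y \right)} = Y p p + Y^{2} = Y p^{2} + Y^{2} = Y^{2} + Y p^{2}$)
$j{\left(Q \right)} = Q + 2 Q^{2}$ ($j{\left(Q \right)} = \left(Q^{2} + Q^{2}\right) + Q = 2 Q^{2} + Q = Q + 2 Q^{2}$)
$j{\left(-8 \right)} - 89 y{\left(12,P \right)} = - 8 \left(1 + 2 \left(-8\right)\right) - 89 i \sqrt{10} \left(i \sqrt{10} + 12^{2}\right) = - 8 \left(1 - 16\right) - 89 i \sqrt{10} \left(i \sqrt{10} + 144\right) = \left(-8\right) \left(-15\right) - 89 i \sqrt{10} \left(144 + i \sqrt{10}\right) = 120 - 89 i \sqrt{10} \left(144 + i \sqrt{10}\right)$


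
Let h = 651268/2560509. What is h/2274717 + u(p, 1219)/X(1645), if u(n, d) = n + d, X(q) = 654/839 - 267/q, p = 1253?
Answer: 6623823548848179461812/1653783781236243867 ≈ 4005.3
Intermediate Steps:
X(q) = 654/839 - 267/q (X(q) = 654*(1/839) - 267/q = 654/839 - 267/q)
h = 651268/2560509 (h = 651268*(1/2560509) = 651268/2560509 ≈ 0.25435)
u(n, d) = d + n
h/2274717 + u(p, 1219)/X(1645) = (651268/2560509)/2274717 + (1219 + 1253)/(654/839 - 267/1645) = (651268/2560509)*(1/2274717) + 2472/(654/839 - 267*1/1645) = 651268/5824433350953 + 2472/(654/839 - 267/1645) = 651268/5824433350953 + 2472/(851817/1380155) = 651268/5824433350953 + 2472*(1380155/851817) = 651268/5824433350953 + 1137247720/283939 = 6623823548848179461812/1653783781236243867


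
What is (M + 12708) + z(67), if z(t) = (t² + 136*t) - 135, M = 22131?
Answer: 48305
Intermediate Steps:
z(t) = -135 + t² + 136*t
(M + 12708) + z(67) = (22131 + 12708) + (-135 + 67² + 136*67) = 34839 + (-135 + 4489 + 9112) = 34839 + 13466 = 48305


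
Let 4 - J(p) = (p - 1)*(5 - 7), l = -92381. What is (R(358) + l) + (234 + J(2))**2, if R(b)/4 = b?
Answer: -33349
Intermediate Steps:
R(b) = 4*b
J(p) = 2 + 2*p (J(p) = 4 - (p - 1)*(5 - 7) = 4 - (-1 + p)*(-2) = 4 - (2 - 2*p) = 4 + (-2 + 2*p) = 2 + 2*p)
(R(358) + l) + (234 + J(2))**2 = (4*358 - 92381) + (234 + (2 + 2*2))**2 = (1432 - 92381) + (234 + (2 + 4))**2 = -90949 + (234 + 6)**2 = -90949 + 240**2 = -90949 + 57600 = -33349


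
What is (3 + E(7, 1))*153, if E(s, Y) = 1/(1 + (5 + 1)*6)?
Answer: 17136/37 ≈ 463.14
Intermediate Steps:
E(s, Y) = 1/37 (E(s, Y) = 1/(1 + 6*6) = 1/(1 + 36) = 1/37)
(3 + E(7, 1))*153 = (3 + 1/37)*153 = (112/37)*153 = 17136/37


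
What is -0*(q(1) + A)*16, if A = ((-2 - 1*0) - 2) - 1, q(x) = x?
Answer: 0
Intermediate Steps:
A = -5 (A = ((-2 + 0) - 2) - 1 = (-2 - 2) - 1 = -4 - 1 = -5)
-0*(q(1) + A)*16 = -0*(1 - 5)*16 = -0*(-4)*16 = -19*0*16 = 0*16 = 0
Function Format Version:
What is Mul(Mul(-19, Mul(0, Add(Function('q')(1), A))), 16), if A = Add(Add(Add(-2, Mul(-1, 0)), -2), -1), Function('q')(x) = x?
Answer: 0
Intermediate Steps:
A = -5 (A = Add(Add(Add(-2, 0), -2), -1) = Add(Add(-2, -2), -1) = Add(-4, -1) = -5)
Mul(Mul(-19, Mul(0, Add(Function('q')(1), A))), 16) = Mul(Mul(-19, Mul(0, Add(1, -5))), 16) = Mul(Mul(-19, Mul(0, -4)), 16) = Mul(Mul(-19, 0), 16) = Mul(0, 16) = 0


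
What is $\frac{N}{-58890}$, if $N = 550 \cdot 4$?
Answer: $- \frac{220}{5889} \approx -0.037358$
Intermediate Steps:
$N = 2200$
$\frac{N}{-58890} = \frac{2200}{-58890} = 2200 \left(- \frac{1}{58890}\right) = - \frac{220}{5889}$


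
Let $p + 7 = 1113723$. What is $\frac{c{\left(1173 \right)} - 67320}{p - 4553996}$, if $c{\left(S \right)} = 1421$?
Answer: $\frac{65899}{3440280} \approx 0.019155$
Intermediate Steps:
$p = 1113716$ ($p = -7 + 1113723 = 1113716$)
$\frac{c{\left(1173 \right)} - 67320}{p - 4553996} = \frac{1421 - 67320}{1113716 - 4553996} = \frac{1421 - 67320}{-3440280} = \left(-65899\right) \left(- \frac{1}{3440280}\right) = \frac{65899}{3440280}$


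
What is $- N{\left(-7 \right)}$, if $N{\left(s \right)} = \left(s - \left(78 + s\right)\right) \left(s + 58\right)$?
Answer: $3978$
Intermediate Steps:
$N{\left(s \right)} = -4524 - 78 s$ ($N{\left(s \right)} = - 78 \left(58 + s\right) = -4524 - 78 s$)
$- N{\left(-7 \right)} = - (-4524 - -546) = - (-4524 + 546) = \left(-1\right) \left(-3978\right) = 3978$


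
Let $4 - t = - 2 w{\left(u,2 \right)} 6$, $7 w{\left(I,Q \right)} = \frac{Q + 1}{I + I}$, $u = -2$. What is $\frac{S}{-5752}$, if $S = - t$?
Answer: $\frac{19}{40264} \approx 0.00047189$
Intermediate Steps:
$w{\left(I,Q \right)} = \frac{1 + Q}{14 I}$ ($w{\left(I,Q \right)} = \frac{\left(Q + 1\right) \frac{1}{I + I}}{7} = \frac{\left(1 + Q\right) \frac{1}{2 I}}{7} = \frac{\frac{1}{2} \frac{1}{I} \left(1 + Q\right)}{7} = \frac{1 + Q}{14 I}$)
$t = \frac{19}{7}$ ($t = 4 - - 2 \frac{1 + 2}{14 \left(-2\right)} 6 = 4 - - 2 \cdot \frac{1}{14} \left(- \frac{1}{2}\right) 3 \cdot 6 = 4 - \left(-2\right) \left(- \frac{3}{28}\right) 6 = 4 - \frac{3}{14} \cdot 6 = 4 - \frac{9}{7} = \frac{19}{7} \approx 2.7143$)
$S = - \frac{19}{7}$ ($S = \left(-1\right) \frac{19}{7} = - \frac{19}{7} \approx -2.7143$)
$\frac{S}{-5752} = - \frac{19}{7 \left(-5752\right)} = \left(- \frac{19}{7}\right) \left(- \frac{1}{5752}\right) = \frac{19}{40264}$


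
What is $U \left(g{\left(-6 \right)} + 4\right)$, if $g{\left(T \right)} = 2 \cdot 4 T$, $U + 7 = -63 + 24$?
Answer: $2024$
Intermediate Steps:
$U = -46$ ($U = -7 + \left(-63 + 24\right) = -7 - 39 = -46$)
$g{\left(T \right)} = 8 T$
$U \left(g{\left(-6 \right)} + 4\right) = - 46 \left(8 \left(-6\right) + 4\right) = - 46 \left(-48 + 4\right) = \left(-46\right) \left(-44\right) = 2024$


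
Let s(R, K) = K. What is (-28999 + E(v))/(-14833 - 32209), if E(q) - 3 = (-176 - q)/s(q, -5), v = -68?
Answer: 72436/117605 ≈ 0.61593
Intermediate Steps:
E(q) = 191/5 + q/5 (E(q) = 3 + (-176 - q)/(-5) = 3 + (-176 - q)*(-⅕) = 3 + (176/5 + q/5) = 191/5 + q/5)
(-28999 + E(v))/(-14833 - 32209) = (-28999 + (191/5 + (⅕)*(-68)))/(-14833 - 32209) = (-28999 + (191/5 - 68/5))/(-47042) = (-28999 + 123/5)*(-1/47042) = -144872/5*(-1/47042) = 72436/117605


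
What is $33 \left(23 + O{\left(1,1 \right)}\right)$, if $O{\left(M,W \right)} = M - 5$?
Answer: $627$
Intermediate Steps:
$O{\left(M,W \right)} = -5 + M$
$33 \left(23 + O{\left(1,1 \right)}\right) = 33 \left(23 + \left(-5 + 1\right)\right) = 33 \left(23 - 4\right) = 33 \cdot 19 = 627$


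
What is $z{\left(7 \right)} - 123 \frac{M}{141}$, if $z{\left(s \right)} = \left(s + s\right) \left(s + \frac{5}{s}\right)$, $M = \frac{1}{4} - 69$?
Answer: $\frac{31579}{188} \approx 167.97$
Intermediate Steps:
$M = - \frac{275}{4}$ ($M = \frac{1}{4} - 69 = - \frac{275}{4} \approx -68.75$)
$z{\left(s \right)} = 2 s \left(s + \frac{5}{s}\right)$
$z{\left(7 \right)} - 123 \frac{M}{141} = \left(10 + 2 \cdot 7^{2}\right) - 123 \left(- \frac{275}{4 \cdot 141}\right) = \left(10 + 2 \cdot 49\right) - 123 \left(\left(- \frac{275}{4}\right) \frac{1}{141}\right) = \left(10 + 98\right) - - \frac{11275}{188} = 108 + \frac{11275}{188} = \frac{31579}{188}$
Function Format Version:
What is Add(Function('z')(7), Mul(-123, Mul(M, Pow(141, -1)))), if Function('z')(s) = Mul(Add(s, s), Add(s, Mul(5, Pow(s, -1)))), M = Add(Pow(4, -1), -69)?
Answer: Rational(31579, 188) ≈ 167.97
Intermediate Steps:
M = Rational(-275, 4) (M = Add(Rational(1, 4), -69) = Rational(-275, 4) ≈ -68.750)
Function('z')(s) = Mul(2, s, Add(s, Mul(5, Pow(s, -1)))) (Function('z')(s) = Mul(Mul(2, s), Add(s, Mul(5, Pow(s, -1)))) = Mul(2, s, Add(s, Mul(5, Pow(s, -1)))))
Add(Function('z')(7), Mul(-123, Mul(M, Pow(141, -1)))) = Add(Add(10, Mul(2, Pow(7, 2))), Mul(-123, Mul(Rational(-275, 4), Pow(141, -1)))) = Add(Add(10, Mul(2, 49)), Mul(-123, Mul(Rational(-275, 4), Rational(1, 141)))) = Add(Add(10, 98), Mul(-123, Rational(-275, 564))) = Add(108, Rational(11275, 188)) = Rational(31579, 188)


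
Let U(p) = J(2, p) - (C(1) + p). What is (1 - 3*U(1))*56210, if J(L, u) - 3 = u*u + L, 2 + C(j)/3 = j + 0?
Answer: -1292830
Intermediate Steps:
C(j) = -6 + 3*j (C(j) = -6 + 3*(j + 0) = -6 + 3*j)
J(L, u) = 3 + L + u**2 (J(L, u) = 3 + (u*u + L) = 3 + (u**2 + L) = 3 + (L + u**2) = 3 + L + u**2)
U(p) = 8 + p**2 - p (U(p) = (3 + 2 + p**2) - ((-6 + 3*1) + p) = (5 + p**2) - ((-6 + 3) + p) = (5 + p**2) - (-3 + p) = (5 + p**2) + (3 - p) = 8 + p**2 - p)
(1 - 3*U(1))*56210 = (1 - 3*(8 + 1**2 - 1*1))*56210 = (1 - 3*(8 + 1 - 1))*56210 = (1 - 3*8)*56210 = (1 - 24)*56210 = -23*56210 = -1292830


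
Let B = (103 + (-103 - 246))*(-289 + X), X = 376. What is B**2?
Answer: 458045604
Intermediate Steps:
B = -21402 (B = (103 + (-103 - 246))*(-289 + 376) = (103 - 349)*87 = -246*87 = -21402)
B**2 = (-21402)**2 = 458045604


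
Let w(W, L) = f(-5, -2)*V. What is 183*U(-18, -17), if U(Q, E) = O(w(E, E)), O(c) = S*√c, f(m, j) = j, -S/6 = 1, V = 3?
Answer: -1098*I*√6 ≈ -2689.5*I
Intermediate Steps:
S = -6 (S = -6*1 = -6)
w(W, L) = -6 (w(W, L) = -2*3 = -6)
O(c) = -6*√c
U(Q, E) = -6*I*√6
183*U(-18, -17) = 183*(-6*I*√6) = -1098*I*√6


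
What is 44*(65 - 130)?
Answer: -2860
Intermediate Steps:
44*(65 - 130) = 44*(-65) = -2860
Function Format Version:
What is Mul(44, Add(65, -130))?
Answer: -2860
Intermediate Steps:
Mul(44, Add(65, -130)) = Mul(44, -65) = -2860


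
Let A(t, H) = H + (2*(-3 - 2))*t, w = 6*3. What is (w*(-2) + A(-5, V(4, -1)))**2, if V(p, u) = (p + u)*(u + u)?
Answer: 64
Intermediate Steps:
w = 18
V(p, u) = 2*u*(p + u) (V(p, u) = (p + u)*(2*u) = 2*u*(p + u))
A(t, H) = H - 10*t (A(t, H) = H + (2*(-5))*t = H - 10*t)
(w*(-2) + A(-5, V(4, -1)))**2 = (18*(-2) + (2*(-1)*(4 - 1) - 10*(-5)))**2 = (-36 + (2*(-1)*3 + 50))**2 = (-36 + (-6 + 50))**2 = (-36 + 44)**2 = 8**2 = 64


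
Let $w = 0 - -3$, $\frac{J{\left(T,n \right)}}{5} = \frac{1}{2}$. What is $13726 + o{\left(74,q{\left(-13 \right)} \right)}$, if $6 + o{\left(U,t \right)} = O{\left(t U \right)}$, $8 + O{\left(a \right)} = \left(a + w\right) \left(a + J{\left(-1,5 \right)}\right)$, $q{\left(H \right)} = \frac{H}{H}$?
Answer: $\frac{39205}{2} \approx 19603.0$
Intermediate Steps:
$J{\left(T,n \right)} = \frac{5}{2}$
$w = 3$ ($w = 0 + 3 = 3$)
$q{\left(H \right)} = 1$
$O{\left(a \right)} = -8 + \left(3 + a\right) \left(\frac{5}{2} + a\right)$ ($O{\left(a \right)} = -8 + \left(a + 3\right) \left(a + \frac{5}{2}\right) = -8 + \left(3 + a\right) \left(\frac{5}{2} + a\right)$)
$o{\left(U,t \right)} = - \frac{13}{2} + U^{2} t^{2} + \frac{11 U t}{2}$ ($o{\left(U,t \right)} = -6 + \left(- \frac{1}{2} + \left(t U\right)^{2} + \frac{11 t U}{2}\right) = -6 + \left(- \frac{1}{2} + \left(U t\right)^{2} + \frac{11 U t}{2}\right) = -6 + \left(- \frac{1}{2} + U^{2} t^{2} + \frac{11 U t}{2}\right) = - \frac{13}{2} + U^{2} t^{2} + \frac{11 U t}{2}$)
$13726 + o{\left(74,q{\left(-13 \right)} \right)} = 13726 + \left(- \frac{13}{2} + 74^{2} \cdot 1^{2} + \frac{11}{2} \cdot 74 \cdot 1\right) = 13726 + \left(- \frac{13}{2} + 5476 \cdot 1 + 407\right) = 13726 + \left(- \frac{13}{2} + 5476 + 407\right) = 13726 + \frac{11753}{2} = \frac{39205}{2}$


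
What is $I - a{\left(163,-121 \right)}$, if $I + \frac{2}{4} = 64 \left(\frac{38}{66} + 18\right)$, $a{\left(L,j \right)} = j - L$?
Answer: $\frac{97175}{66} \approx 1472.3$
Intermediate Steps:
$I = \frac{78431}{66}$ ($I = - \frac{1}{2} + 64 \left(\frac{38}{66} + 18\right) = - \frac{1}{2} + 64 \left(38 \cdot \frac{1}{66} + 18\right) = - \frac{1}{2} + 64 \left(\frac{19}{33} + 18\right) = - \frac{1}{2} + 64 \cdot \frac{613}{33} = - \frac{1}{2} + \frac{39232}{33} = \frac{78431}{66} \approx 1188.3$)
$I - a{\left(163,-121 \right)} = \frac{78431}{66} - \left(-121 - 163\right) = \frac{78431}{66} - -284 = \frac{78431}{66} + 284 = \frac{97175}{66}$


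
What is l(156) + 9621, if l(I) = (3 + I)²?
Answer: 34902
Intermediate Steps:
l(156) + 9621 = (3 + 156)² + 9621 = 159² + 9621 = 25281 + 9621 = 34902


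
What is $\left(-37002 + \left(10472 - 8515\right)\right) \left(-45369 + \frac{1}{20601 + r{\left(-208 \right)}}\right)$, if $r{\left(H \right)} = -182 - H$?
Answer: $\frac{32796034856290}{20627} \approx 1.59 \cdot 10^{9}$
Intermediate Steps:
$\left(-37002 + \left(10472 - 8515\right)\right) \left(-45369 + \frac{1}{20601 + r{\left(-208 \right)}}\right) = \left(-37002 + \left(10472 - 8515\right)\right) \left(-45369 + \frac{1}{20601 - -26}\right) = \left(-37002 + \left(10472 - 8515\right)\right) \left(-45369 + \frac{1}{20601 + \left(-182 + 208\right)}\right) = \left(-37002 + 1957\right) \left(-45369 + \frac{1}{20601 + 26}\right) = - 35045 \left(-45369 + \frac{1}{20627}\right) = \left(-35045\right) \left(- \frac{935826362}{20627}\right) = \frac{32796034856290}{20627}$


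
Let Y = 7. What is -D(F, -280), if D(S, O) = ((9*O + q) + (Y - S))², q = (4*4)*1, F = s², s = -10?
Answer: -6744409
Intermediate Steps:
F = 100 (F = (-10)² = 100)
q = 16 (q = 16*1 = 16)
D(S, O) = (23 - S + 9*O)² (D(S, O) = ((9*O + 16) + (7 - S))² = ((16 + 9*O) + (7 - S))² = (23 - S + 9*O)²)
-D(F, -280) = -(23 - 1*100 + 9*(-280))² = -(23 - 100 - 2520)² = -1*(-2597)² = -1*6744409 = -6744409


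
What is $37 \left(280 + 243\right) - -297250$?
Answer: $316601$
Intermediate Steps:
$37 \left(280 + 243\right) - -297250 = 37 \cdot 523 + 297250 = 19351 + 297250 = 316601$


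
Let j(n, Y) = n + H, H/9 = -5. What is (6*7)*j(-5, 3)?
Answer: -2100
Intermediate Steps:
H = -45 (H = 9*(-5) = -45)
j(n, Y) = -45 + n (j(n, Y) = n - 45 = -45 + n)
(6*7)*j(-5, 3) = (6*7)*(-45 - 5) = 42*(-50) = -2100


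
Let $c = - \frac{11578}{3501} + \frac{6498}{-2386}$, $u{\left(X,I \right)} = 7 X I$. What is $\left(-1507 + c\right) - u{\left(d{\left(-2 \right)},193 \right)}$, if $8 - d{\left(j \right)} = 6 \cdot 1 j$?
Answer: $- \frac{119173708514}{4176693} \approx -28533.0$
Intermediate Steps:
$d{\left(j \right)} = 8 - 6 j$ ($d{\left(j \right)} = 8 - 6 \cdot 1 j = 8 - 6 j$)
$u{\left(X,I \right)} = 7 I X$
$c = - \frac{25187303}{4176693}$ ($c = \left(-11578\right) \frac{1}{3501} + 6498 \left(- \frac{1}{2386}\right) = - \frac{11578}{3501} - \frac{3249}{1193} = - \frac{25187303}{4176693} \approx -6.0304$)
$\left(-1507 + c\right) - u{\left(d{\left(-2 \right)},193 \right)} = \left(-1507 - \frac{25187303}{4176693}\right) - 7 \cdot 193 \left(8 - -12\right) = - \frac{6319463654}{4176693} - 7 \cdot 193 \left(8 + 12\right) = - \frac{6319463654}{4176693} - 7 \cdot 193 \cdot 20 = - \frac{6319463654}{4176693} - 27020 = - \frac{119173708514}{4176693}$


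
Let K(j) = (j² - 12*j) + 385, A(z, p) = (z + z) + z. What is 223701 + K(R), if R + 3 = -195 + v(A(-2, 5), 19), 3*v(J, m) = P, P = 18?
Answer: 263254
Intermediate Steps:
A(z, p) = 3*z (A(z, p) = 2*z + z = 3*z)
v(J, m) = 6 (v(J, m) = (⅓)*18 = 6)
R = -192 (R = -3 + (-195 + 6) = -3 - 189 = -192)
K(j) = 385 + j² - 12*j
223701 + K(R) = 223701 + (385 + (-192)² - 12*(-192)) = 223701 + (385 + 36864 + 2304) = 223701 + 39553 = 263254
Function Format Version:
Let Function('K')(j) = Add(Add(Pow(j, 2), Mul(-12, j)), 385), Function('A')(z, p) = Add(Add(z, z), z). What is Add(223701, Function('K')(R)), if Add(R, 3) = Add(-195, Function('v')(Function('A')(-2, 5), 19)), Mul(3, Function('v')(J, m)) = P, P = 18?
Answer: 263254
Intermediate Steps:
Function('A')(z, p) = Mul(3, z) (Function('A')(z, p) = Add(Mul(2, z), z) = Mul(3, z))
Function('v')(J, m) = 6 (Function('v')(J, m) = Mul(Rational(1, 3), 18) = 6)
R = -192 (R = Add(-3, Add(-195, 6)) = Add(-3, -189) = -192)
Function('K')(j) = Add(385, Pow(j, 2), Mul(-12, j))
Add(223701, Function('K')(R)) = Add(223701, Add(385, Pow(-192, 2), Mul(-12, -192))) = Add(223701, Add(385, 36864, 2304)) = Add(223701, 39553) = 263254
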